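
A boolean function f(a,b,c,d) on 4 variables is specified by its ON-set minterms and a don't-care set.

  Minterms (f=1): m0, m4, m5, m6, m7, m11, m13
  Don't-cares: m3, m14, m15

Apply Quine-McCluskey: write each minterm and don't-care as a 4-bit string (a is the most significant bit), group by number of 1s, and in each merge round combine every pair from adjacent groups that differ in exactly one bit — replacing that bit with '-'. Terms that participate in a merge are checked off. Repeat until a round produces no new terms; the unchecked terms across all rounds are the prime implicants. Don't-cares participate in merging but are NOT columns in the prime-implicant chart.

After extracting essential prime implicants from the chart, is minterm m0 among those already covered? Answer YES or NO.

YES

size-2^0 implicants → 0000(✓)  0011(✓)  0100(✓)  0101(✓)  0110(✓)  0111(✓)  1011(✓)  1101(✓)  1110(✓)  1111(✓)
size-2^1 implicants → -011(✓)  -101(✓)  -110(✓)  -111(✓)  0-00  0-11(✓)  01-0(✓)  01-1(✓)  010-(✓)  011-(✓)  1-11(✓)  11-1(✓)  111-(✓)
size-2^2 implicants → --11  -1-1  -11-  01--
Unchecked terms (primes): --11, -1-1, -11-, 0-00, 01--
Minterm coverage:
  m0 ⊆ 0-00 [E]
  m4 ⊆ 0-00,01--
  m5 ⊆ -1-1,01--
  m6 ⊆ -11-,01--
  m7 ⊆ --11,-1-1,-11-,01--
  m11 ⊆ --11 [E]
  m13 ⊆ -1-1 [E]
E = {--11, -1-1, 0-00}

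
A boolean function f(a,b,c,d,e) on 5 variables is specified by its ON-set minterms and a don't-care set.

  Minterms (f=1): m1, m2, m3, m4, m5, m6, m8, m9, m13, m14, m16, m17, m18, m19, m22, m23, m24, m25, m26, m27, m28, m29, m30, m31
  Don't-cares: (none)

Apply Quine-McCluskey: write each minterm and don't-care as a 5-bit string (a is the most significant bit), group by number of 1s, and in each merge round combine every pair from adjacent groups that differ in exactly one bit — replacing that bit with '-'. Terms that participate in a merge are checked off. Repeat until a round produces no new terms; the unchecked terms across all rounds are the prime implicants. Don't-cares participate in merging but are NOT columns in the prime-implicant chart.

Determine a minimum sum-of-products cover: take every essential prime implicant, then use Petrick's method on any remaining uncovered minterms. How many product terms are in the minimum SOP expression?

8

Round 0: 00001✓ 00010✓ 00011✓ 00100✓ 00101✓ 00110✓ 01000✓ 01001✓ 01101✓ 01110✓ 10000✓ 10001✓ 10010✓ 10011✓ 10110✓ 10111✓ 11000✓ 11001✓ 11010✓ 11011✓ 11100✓ 11101✓ 11110✓ 11111✓
Round 1: -0001✓ -0010✓ -0011✓ -0110✓ -1000✓ -1001✓ -1101✓ -1110✓ 0-001✓ 0-101✓ 0-110✓ 00-01✓ 00-10✓ 000-1✓ 0001-✓ 001-0 0010- 01-01✓ 0100-✓ 1-000✓ 1-001✓ 1-010✓ 1-011✓ 1-110✓ 1-111✓ 10-10✓ 10-11✓ 100-0✓ 100-1✓ 1000-✓ 1001-✓ 1011-✓ 11-00✓ 11-01✓ 11-10✓ 11-11✓ 110-0✓ 110-1✓ 1100-✓ 1101-✓ 111-0✓ 111-1✓ 1110-✓ 1111-✓
Round 2: --001 --110 -0-10 -00-1 -001- -1-01 -100- 0--01 1--10✓ 1--11✓ 1-0-0✓ 1-0-1✓ 1-00-✓ 1-01-✓ 1-11-✓ 10-1-✓ 100--✓ 11--0✓ 11--1✓ 11-0-✓ 11-1-✓ 110--✓ 111--✓
Round 3: 1--1- 1-0-- 11---
PIs = {--001, --110, -0-10, -00-1, -001-, -1-01, -100-, 0--01, 001-0, 0010-, 1--1-, 1-0--, 11---}
Coverage chart:
  m1: --001,-00-1,0--01
  m2: -0-10,-001-
  m3: -00-1,-001-
  m4: 001-0,0010-
  m5: 0--01,0010-
  m6: --110,-0-10,001-0
  m8: -100- ←essential
  m9: --001,-1-01,-100-,0--01
  m13: -1-01,0--01
  m14: --110 ←essential
  m16: 1-0-- ←essential
  m17: --001,-00-1,1-0--
  m18: -0-10,-001-,1--1-,1-0--
  m19: -00-1,-001-,1--1-,1-0--
  m22: --110,-0-10,1--1-
  m23: 1--1- ←essential
  m24: -100-,1-0--,11---
  m25: --001,-1-01,-100-,1-0--,11---
  m26: 1--1-,1-0--,11---
  m27: 1--1-,1-0--,11---
  m28: 11--- ←essential
  m29: -1-01,11---
  m30: --110,1--1-,11---
  m31: 1--1-,11---
Essential: --110, -100-, 1--1-, 1-0--, 11---
Petrick residual → -001-, 0--01, 001-0
Min cover (8 terms): cde' + b'c'd + bc'd' + a'd'e + a'b'ce' + ad + ac' + ab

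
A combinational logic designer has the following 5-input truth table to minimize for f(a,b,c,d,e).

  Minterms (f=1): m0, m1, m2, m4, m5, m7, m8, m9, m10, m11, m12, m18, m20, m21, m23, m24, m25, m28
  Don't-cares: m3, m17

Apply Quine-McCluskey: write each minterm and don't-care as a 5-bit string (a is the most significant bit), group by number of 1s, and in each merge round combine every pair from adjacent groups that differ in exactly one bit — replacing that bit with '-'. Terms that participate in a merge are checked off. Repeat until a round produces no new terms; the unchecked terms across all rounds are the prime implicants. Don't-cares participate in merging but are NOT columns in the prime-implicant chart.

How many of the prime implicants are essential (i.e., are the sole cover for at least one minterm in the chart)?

[col 0] 00000*, 00001*, 00010*, 00011*, 00100*, 00101*, 00111*, 01000*, 01001*, 01010*, 01011*, 01100*, 10001*, 10010*, 10100*, 10101*, 10111*, 11000*, 11001*, 11100*
[col 1] -0001*, -0010, -0100*, -0101*, -0111*, -1000*, -1001*, -1100*, 0-000*, 0-001*, 0-010*, 0-011*, 0-100*, 00-00*, 00-01*, 00-11*, 000-0*, 000-1*, 0000-*, 0001-*, 001-1*, 0010-*, 01-00*, 010-0*, 010-1*, 0100-*, 0101-*, 1-001*, 1-100*, 10-01*, 101-1*, 1010-*, 11-00*, 1100-*
[col 2] --001, --100, -0-01, -01-1, -010-, -1-00, -100-, 0--00, 0-0-0*, 0-0-1*, 0-00-*, 0-01-*, 00--1, 00-0-, 000--*, 010--*
[col 3] 0-0--
Prime implicants: --001, --100, -0-01, -0010, -01-1, -010-, -1-00, -100-, 0--00, 0-0--, 00--1, 00-0-
PI chart (minterm → PIs covering it):
  0 | 0--00,0-0--,00-0-
  1 | --001,-0-01,0-0--,00--1,00-0-
  2 | -0010,0-0--
  4 | --100,-010-,0--00,00-0-
  5 | -0-01,-01-1,-010-,00--1,00-0-
  7 | -01-1,00--1
  8 | -1-00,-100-,0--00,0-0--
  9 | --001,-100-,0-0--
  10 | 0-0--  (sole → essential)
  11 | 0-0--  (sole → essential)
  12 | --100,-1-00,0--00
  18 | -0010  (sole → essential)
  20 | --100,-010-
  21 | -0-01,-01-1,-010-
  23 | -01-1  (sole → essential)
  24 | -1-00,-100-
  25 | --001,-100-
  28 | --100,-1-00
Essential prime implicants: -0010, -01-1, 0-0--

3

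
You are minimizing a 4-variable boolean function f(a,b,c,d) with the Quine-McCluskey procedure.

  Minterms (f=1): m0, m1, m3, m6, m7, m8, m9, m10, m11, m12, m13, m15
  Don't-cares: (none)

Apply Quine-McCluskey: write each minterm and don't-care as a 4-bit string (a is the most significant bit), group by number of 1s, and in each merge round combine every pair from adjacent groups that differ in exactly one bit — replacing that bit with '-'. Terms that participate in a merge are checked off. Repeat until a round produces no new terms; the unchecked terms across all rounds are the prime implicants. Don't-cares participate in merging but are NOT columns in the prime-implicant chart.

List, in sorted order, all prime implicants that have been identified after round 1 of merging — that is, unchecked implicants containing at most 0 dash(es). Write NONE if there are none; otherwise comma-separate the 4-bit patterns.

size-2^0 implicants → 0000(✓)  0001(✓)  0011(✓)  0110(✓)  0111(✓)  1000(✓)  1001(✓)  1010(✓)  1011(✓)  1100(✓)  1101(✓)  1111(✓)
size-2^1 implicants → -000(✓)  -001(✓)  -011(✓)  -111(✓)  0-11(✓)  00-1(✓)  000-(✓)  011-  1-00(✓)  1-01(✓)  1-11(✓)  10-0(✓)  10-1(✓)  100-(✓)  101-(✓)  11-1(✓)  110-(✓)
size-2^2 implicants → --11  -0-1  -00-  1--1  1-0-  10--
Unchecked terms (primes): --11, -0-1, -00-, 011-, 1--1, 1-0-, 10--

NONE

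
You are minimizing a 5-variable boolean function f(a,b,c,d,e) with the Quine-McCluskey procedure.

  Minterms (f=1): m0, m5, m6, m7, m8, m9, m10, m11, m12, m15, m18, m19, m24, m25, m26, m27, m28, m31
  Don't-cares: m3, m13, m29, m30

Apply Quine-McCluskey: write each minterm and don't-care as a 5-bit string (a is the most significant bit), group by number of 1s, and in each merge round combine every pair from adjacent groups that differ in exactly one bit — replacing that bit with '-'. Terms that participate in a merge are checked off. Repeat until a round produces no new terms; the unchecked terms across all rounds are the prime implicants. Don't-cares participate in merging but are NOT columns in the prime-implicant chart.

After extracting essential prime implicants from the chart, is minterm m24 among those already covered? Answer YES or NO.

Round 0: 00000✓ 00011✓ 00101✓ 00110✓ 00111✓ 01000✓ 01001✓ 01010✓ 01011✓ 01100✓ 01101✓ 01111✓ 10010✓ 10011✓ 11000✓ 11001✓ 11010✓ 11011✓ 11100✓ 11101✓ 11110✓ 11111✓
Round 1: -0011✓ -1000✓ -1001✓ -1010✓ -1011✓ -1100✓ -1101✓ -1111✓ 0-000 0-011✓ 0-101✓ 0-111✓ 00-11✓ 001-1✓ 0011- 01-00✓ 01-01✓ 01-11✓ 010-0✓ 010-1✓ 0100-✓ 0101-✓ 011-1✓ 0110-✓ 1-010✓ 1-011✓ 1001-✓ 11-00✓ 11-01✓ 11-10✓ 11-11✓ 110-0✓ 110-1✓ 1100-✓ 1101-✓ 111-0✓ 111-1✓ 1110-✓ 1111-✓
Round 2: --011 -1-00✓ -1-01✓ -1-11✓ -10-0✓ -10-1✓ -100-✓ -101-✓ -11-1✓ -110-✓ 0--11 0-1-1 01--1✓ 01-0-✓ 010--✓ 1-01- 11--0✓ 11--1✓ 11-0-✓ 11-1-✓ 110--✓ 111--✓
Round 3: -1--1 -1-0- -10-- 11---
PIs = {--011, -1--1, -1-0-, -10--, 0--11, 0-000, 0-1-1, 0011-, 1-01-, 11---}
Coverage chart:
  m0: 0-000 ←essential
  m5: 0-1-1 ←essential
  m6: 0011- ←essential
  m7: 0--11,0-1-1,0011-
  m8: -1-0-,-10--,0-000
  m9: -1--1,-1-0-,-10--
  m10: -10-- ←essential
  m11: --011,-1--1,-10--,0--11
  m12: -1-0- ←essential
  m15: -1--1,0--11,0-1-1
  m18: 1-01- ←essential
  m19: --011,1-01-
  m24: -1-0-,-10--,11---
  m25: -1--1,-1-0-,-10--,11---
  m26: -10--,1-01-,11---
  m27: --011,-1--1,-10--,1-01-,11---
  m28: -1-0-,11---
  m31: -1--1,11---
Essential: -1-0-, -10--, 0-000, 0-1-1, 0011-, 1-01-

YES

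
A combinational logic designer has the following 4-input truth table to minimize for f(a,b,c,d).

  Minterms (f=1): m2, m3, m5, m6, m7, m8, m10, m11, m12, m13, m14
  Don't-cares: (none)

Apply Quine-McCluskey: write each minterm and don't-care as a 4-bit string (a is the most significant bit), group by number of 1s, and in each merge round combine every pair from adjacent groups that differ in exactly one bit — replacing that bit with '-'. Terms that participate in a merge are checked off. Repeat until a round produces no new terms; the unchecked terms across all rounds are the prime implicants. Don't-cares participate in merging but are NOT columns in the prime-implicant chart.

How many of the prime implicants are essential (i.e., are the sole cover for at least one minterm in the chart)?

[col 0] 0010*, 0011*, 0101*, 0110*, 0111*, 1000*, 1010*, 1011*, 1100*, 1101*, 1110*
[col 1] -010*, -011*, -101, -110*, 0-10*, 0-11*, 001-*, 01-1, 011-*, 1-00*, 1-10*, 10-0*, 101-*, 11-0*, 110-
[col 2] --10, -01-, 0-1-, 1--0
Prime implicants: --10, -01-, -101, 0-1-, 01-1, 1--0, 110-
PI chart (minterm → PIs covering it):
  2 | --10,-01-,0-1-
  3 | -01-,0-1-
  5 | -101,01-1
  6 | --10,0-1-
  7 | 0-1-,01-1
  8 | 1--0  (sole → essential)
  10 | --10,-01-,1--0
  11 | -01-  (sole → essential)
  12 | 1--0,110-
  13 | -101,110-
  14 | --10,1--0
Essential prime implicants: -01-, 1--0

2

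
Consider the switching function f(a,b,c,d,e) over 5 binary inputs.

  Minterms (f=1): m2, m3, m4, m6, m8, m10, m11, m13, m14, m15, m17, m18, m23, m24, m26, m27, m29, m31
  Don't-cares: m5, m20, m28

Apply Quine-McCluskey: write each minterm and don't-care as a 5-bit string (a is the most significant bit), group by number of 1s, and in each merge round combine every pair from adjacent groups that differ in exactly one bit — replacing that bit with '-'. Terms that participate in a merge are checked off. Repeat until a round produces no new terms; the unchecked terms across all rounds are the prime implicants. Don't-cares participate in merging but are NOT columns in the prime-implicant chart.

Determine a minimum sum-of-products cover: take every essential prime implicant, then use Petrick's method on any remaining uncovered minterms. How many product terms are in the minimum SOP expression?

[col 0] 00010*, 00011*, 00100*, 00101*, 00110*, 01000*, 01010*, 01011*, 01101*, 01110*, 01111*, 10001, 10010*, 10100*, 10111*, 11000*, 11010*, 11011*, 11100*, 11101*, 11111*
[col 1] -0010*, -0100, -1000*, -1010*, -1011*, -1101*, -1111*, 0-010*, 0-011*, 0-101, 0-110*, 00-10*, 0001-*, 001-0, 0010-, 01-10*, 01-11*, 010-0*, 0101-*, 011-1*, 0111-*, 1-010*, 1-100, 1-111, 11-00, 11-11*, 110-0*, 1101-*, 111-1*, 1110-
[col 2] --010, -1-11, -10-0, -101-, -11-1, 0--10, 0-01-, 01-1-
Prime implicants: --010, -0100, -1-11, -10-0, -101-, -11-1, 0--10, 0-01-, 0-101, 001-0, 0010-, 01-1-, 1-100, 1-111, 10001, 11-00, 1110-
PI chart (minterm → PIs covering it):
  2 | --010,0--10,0-01-
  3 | 0-01-  (sole → essential)
  4 | -0100,001-0,0010-
  6 | 0--10,001-0
  8 | -10-0  (sole → essential)
  10 | --010,-10-0,-101-,0--10,0-01-,01-1-
  11 | -1-11,-101-,0-01-,01-1-
  13 | -11-1,0-101
  14 | 0--10,01-1-
  15 | -1-11,-11-1,01-1-
  17 | 10001  (sole → essential)
  18 | --010  (sole → essential)
  23 | 1-111  (sole → essential)
  24 | -10-0,11-00
  26 | --010,-10-0,-101-
  27 | -1-11,-101-
  29 | -11-1,1110-
  31 | -1-11,-11-1,1-111
Essential prime implicants: --010, -10-0, 0-01-, 1-111, 10001
Petrick residual → -0100, -1-11, -11-1, 0--10
Minimum SOP uses 9 PIs: c'de' + b'cd'e' + bde + bc'e' + bce + a'de' + a'c'd + acde + ab'c'd'e

9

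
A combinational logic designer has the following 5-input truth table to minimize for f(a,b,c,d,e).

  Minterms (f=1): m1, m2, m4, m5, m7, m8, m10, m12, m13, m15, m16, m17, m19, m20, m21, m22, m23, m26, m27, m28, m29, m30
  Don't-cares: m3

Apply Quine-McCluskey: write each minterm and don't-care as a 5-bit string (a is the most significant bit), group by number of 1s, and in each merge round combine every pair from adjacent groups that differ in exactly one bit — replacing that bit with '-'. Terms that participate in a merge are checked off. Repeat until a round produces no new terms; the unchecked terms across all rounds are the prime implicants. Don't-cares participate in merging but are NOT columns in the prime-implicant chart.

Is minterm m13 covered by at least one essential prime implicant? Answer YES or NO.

Round 0: 00001✓ 00010✓ 00011✓ 00100✓ 00101✓ 00111✓ 01000✓ 01010✓ 01100✓ 01101✓ 01111✓ 10000✓ 10001✓ 10011✓ 10100✓ 10101✓ 10110✓ 10111✓ 11010✓ 11011✓ 11100✓ 11101✓ 11110✓
Round 1: -0001✓ -0011✓ -0100✓ -0101✓ -0111✓ -1010 -1100✓ -1101✓ 0-010 0-100✓ 0-101✓ 0-111✓ 00-01✓ 00-11✓ 000-1✓ 0001- 001-1✓ 0010-✓ 01-00 010-0 011-1✓ 0110-✓ 1-011 1-100✓ 1-101✓ 1-110✓ 10-00✓ 10-01✓ 10-11✓ 100-1✓ 1000-✓ 101-0✓ 101-1✓ 1010-✓ 1011-✓ 11-10 1101- 111-0✓ 1110-✓
Round 2: --100✓ --101✓ -0-01✓ -0-11✓ -00-1✓ -01-1✓ -010-✓ -110-✓ 0-1-1 0-10-✓ 00--1✓ 1-1-0 1-10-✓ 10--1✓ 10-0- 101--
Round 3: --10- -0--1
PIs = {--10-, -0--1, -1010, 0-010, 0-1-1, 0001-, 01-00, 010-0, 1-011, 1-1-0, 10-0-, 101--, 11-10, 1101-}
Coverage chart:
  m1: -0--1 ←essential
  m2: 0-010,0001-
  m4: --10- ←essential
  m5: --10-,-0--1,0-1-1
  m7: -0--1,0-1-1
  m8: 01-00,010-0
  m10: -1010,0-010,010-0
  m12: --10-,01-00
  m13: --10-,0-1-1
  m15: 0-1-1 ←essential
  m16: 10-0- ←essential
  m17: -0--1,10-0-
  m19: -0--1,1-011
  m20: --10-,1-1-0,10-0-,101--
  m21: --10-,-0--1,10-0-,101--
  m22: 1-1-0,101--
  m23: -0--1,101--
  m26: -1010,11-10,1101-
  m27: 1-011,1101-
  m28: --10-,1-1-0
  m29: --10- ←essential
  m30: 1-1-0,11-10
Essential: --10-, -0--1, 0-1-1, 10-0-

YES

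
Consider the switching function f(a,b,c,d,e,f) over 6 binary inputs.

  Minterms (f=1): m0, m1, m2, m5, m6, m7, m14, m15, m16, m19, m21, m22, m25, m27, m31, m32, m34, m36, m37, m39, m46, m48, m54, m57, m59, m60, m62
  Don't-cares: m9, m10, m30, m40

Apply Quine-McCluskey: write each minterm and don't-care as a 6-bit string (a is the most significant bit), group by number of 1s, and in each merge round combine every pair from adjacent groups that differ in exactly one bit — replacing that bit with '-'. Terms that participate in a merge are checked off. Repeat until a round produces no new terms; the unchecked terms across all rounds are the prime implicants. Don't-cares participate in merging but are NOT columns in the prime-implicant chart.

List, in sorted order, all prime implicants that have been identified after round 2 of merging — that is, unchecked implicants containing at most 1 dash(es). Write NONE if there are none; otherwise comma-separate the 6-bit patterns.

0-0101, 0-1001, 00-001, 000-01, 00000-, 01-011, 011-11, 10-000, 100-00, 10010-, 1111-0

[col 0] 000000*, 000001*, 000010*, 000101*, 000110*, 000111*, 001001*, 001010*, 001110*, 001111*, 010000*, 010011*, 010101*, 010110*, 011001*, 011011*, 011110*, 011111*, 100000*, 100010*, 100100*, 100101*, 100111*, 101000*, 101110*, 110000*, 110110*, 111001*, 111011*, 111100*, 111110*
[col 1] -00000*, -00010*, -00101*, -00111*, -01110*, -10000*, -10110*, -11001*, -11011*, -11110*, 0-0000*, 0-0101, 0-0110*, 0-1001, 0-1110*, 0-1111*, 00-001, 00-010*, 00-110*, 00-111*, 000-01, 000-10*, 0000-0*, 00000-, 0001-1*, 00011-*, 001-10*, 00111-*, 01-011, 01-110*, 011-11, 0110-1*, 01111-*, 1-0000*, 1-1110*, 10-000, 100-00, 1000-0*, 1001-1*, 10010-, 11-110*, 1110-1*, 1111-0
[col 2] --0000, --1110, -000-0, -001-1, -1-110, -110-1, 0--110, 0-111-, 00--10, 00-11-
Prime implicants: --0000, --1110, -000-0, -001-1, -1-110, -110-1, 0--110, 0-0101, 0-1001, 0-111-, 00--10, 00-001, 00-11-, 000-01, 00000-, 01-011, 011-11, 10-000, 100-00, 10010-, 1111-0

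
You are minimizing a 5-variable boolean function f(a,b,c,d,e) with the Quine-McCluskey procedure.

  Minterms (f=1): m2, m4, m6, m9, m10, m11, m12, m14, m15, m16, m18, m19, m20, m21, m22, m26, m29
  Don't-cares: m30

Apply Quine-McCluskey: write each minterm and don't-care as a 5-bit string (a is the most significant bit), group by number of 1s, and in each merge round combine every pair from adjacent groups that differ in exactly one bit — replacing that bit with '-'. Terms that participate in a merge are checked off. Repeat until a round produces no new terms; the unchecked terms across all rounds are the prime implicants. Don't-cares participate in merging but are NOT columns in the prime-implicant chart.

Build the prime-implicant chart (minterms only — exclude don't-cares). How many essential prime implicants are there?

7

[col 0] 00010*, 00100*, 00110*, 01001*, 01010*, 01011*, 01100*, 01110*, 01111*, 10000*, 10010*, 10011*, 10100*, 10101*, 10110*, 11010*, 11101*, 11110*
[col 1] -0010*, -0100*, -0110*, -1010*, -1110*, 0-010*, 0-100*, 0-110*, 00-10*, 001-0*, 01-10*, 01-11*, 010-1, 0101-*, 011-0*, 0111-*, 1-010*, 1-101, 1-110*, 10-00*, 10-10*, 100-0*, 1001-, 101-0*, 1010-, 11-10*
[col 2] --010*, --110*, -0-10*, -01-0, -1-10*, 0--10*, 0-1-0, 01-1-, 1--10*, 10--0
[col 3] ---10
Prime implicants: ---10, -01-0, 0-1-0, 01-1-, 010-1, 1-101, 10--0, 1001-, 1010-
PI chart (minterm → PIs covering it):
  2 | ---10  (sole → essential)
  4 | -01-0,0-1-0
  6 | ---10,-01-0,0-1-0
  9 | 010-1  (sole → essential)
  10 | ---10,01-1-
  11 | 01-1-,010-1
  12 | 0-1-0  (sole → essential)
  14 | ---10,0-1-0,01-1-
  15 | 01-1-  (sole → essential)
  16 | 10--0  (sole → essential)
  18 | ---10,10--0,1001-
  19 | 1001-  (sole → essential)
  20 | -01-0,10--0,1010-
  21 | 1-101,1010-
  22 | ---10,-01-0,10--0
  26 | ---10  (sole → essential)
  29 | 1-101  (sole → essential)
Essential prime implicants: ---10, 0-1-0, 01-1-, 010-1, 1-101, 10--0, 1001-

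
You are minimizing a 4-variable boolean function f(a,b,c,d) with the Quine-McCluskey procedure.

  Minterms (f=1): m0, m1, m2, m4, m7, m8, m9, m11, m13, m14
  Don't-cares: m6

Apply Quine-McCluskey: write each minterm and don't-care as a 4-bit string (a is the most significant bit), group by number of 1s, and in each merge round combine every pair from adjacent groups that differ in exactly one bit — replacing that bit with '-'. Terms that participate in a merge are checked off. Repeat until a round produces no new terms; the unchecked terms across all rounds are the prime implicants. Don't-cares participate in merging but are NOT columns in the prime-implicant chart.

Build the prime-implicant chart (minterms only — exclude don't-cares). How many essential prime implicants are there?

Round 0: 0000✓ 0001✓ 0010✓ 0100✓ 0110✓ 0111✓ 1000✓ 1001✓ 1011✓ 1101✓ 1110✓
Round 1: -000✓ -001✓ -110 0-00✓ 0-10✓ 00-0✓ 000-✓ 01-0✓ 011- 1-01 10-1 100-✓
Round 2: -00- 0--0
PIs = {-00-, -110, 0--0, 011-, 1-01, 10-1}
Coverage chart:
  m0: -00-,0--0
  m1: -00- ←essential
  m2: 0--0 ←essential
  m4: 0--0 ←essential
  m7: 011- ←essential
  m8: -00- ←essential
  m9: -00-,1-01,10-1
  m11: 10-1 ←essential
  m13: 1-01 ←essential
  m14: -110 ←essential
Essential: -00-, -110, 0--0, 011-, 1-01, 10-1

6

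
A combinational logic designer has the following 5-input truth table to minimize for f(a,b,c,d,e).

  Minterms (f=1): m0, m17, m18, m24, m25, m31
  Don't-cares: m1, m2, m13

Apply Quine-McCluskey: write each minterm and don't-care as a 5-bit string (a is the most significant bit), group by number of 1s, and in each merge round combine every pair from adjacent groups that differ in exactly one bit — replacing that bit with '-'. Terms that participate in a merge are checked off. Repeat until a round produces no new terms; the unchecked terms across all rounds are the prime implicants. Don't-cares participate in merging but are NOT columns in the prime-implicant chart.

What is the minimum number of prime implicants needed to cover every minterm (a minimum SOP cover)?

5

[col 0] 00000*, 00001*, 00010*, 01101, 10001*, 10010*, 11000*, 11001*, 11111
[col 1] -0001, -0010, 000-0, 0000-, 1-001, 1100-
Prime implicants: -0001, -0010, 000-0, 0000-, 01101, 1-001, 1100-, 11111
PI chart (minterm → PIs covering it):
  0 | 000-0,0000-
  17 | -0001,1-001
  18 | -0010  (sole → essential)
  24 | 1100-  (sole → essential)
  25 | 1-001,1100-
  31 | 11111  (sole → essential)
Essential prime implicants: -0010, 1100-, 11111
Petrick residual → -0001, 000-0
Minimum SOP uses 5 PIs: b'c'd'e + b'c'de' + a'b'c'e' + abc'd' + abcde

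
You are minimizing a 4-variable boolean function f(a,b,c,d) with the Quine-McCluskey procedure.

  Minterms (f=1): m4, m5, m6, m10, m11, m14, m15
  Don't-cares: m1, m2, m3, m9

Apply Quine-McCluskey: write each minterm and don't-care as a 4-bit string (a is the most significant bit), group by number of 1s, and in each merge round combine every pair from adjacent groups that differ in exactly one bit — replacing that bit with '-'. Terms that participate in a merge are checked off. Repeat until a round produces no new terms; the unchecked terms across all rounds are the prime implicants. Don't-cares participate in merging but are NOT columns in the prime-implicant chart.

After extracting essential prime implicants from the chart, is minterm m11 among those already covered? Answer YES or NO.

YES

size-2^0 implicants → 0001(✓)  0010(✓)  0011(✓)  0100(✓)  0101(✓)  0110(✓)  1001(✓)  1010(✓)  1011(✓)  1110(✓)  1111(✓)
size-2^1 implicants → -001(✓)  -010(✓)  -011(✓)  -110(✓)  0-01  0-10(✓)  00-1(✓)  001-(✓)  01-0  010-  1-10(✓)  1-11(✓)  10-1(✓)  101-(✓)  111-(✓)
size-2^2 implicants → --10  -0-1  -01-  1-1-
Unchecked terms (primes): --10, -0-1, -01-, 0-01, 01-0, 010-, 1-1-
Minterm coverage:
  m4 ⊆ 01-0,010-
  m5 ⊆ 0-01,010-
  m6 ⊆ --10,01-0
  m10 ⊆ --10,-01-,1-1-
  m11 ⊆ -0-1,-01-,1-1-
  m14 ⊆ --10,1-1-
  m15 ⊆ 1-1- [E]
E = {1-1-}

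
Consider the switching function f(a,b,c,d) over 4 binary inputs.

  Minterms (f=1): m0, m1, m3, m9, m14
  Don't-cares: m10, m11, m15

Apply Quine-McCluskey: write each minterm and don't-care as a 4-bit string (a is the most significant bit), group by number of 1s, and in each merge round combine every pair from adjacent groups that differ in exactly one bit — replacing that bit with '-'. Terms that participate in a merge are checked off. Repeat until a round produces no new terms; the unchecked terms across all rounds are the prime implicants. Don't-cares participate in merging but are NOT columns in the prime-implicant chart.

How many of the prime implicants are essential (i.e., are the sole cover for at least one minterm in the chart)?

size-2^0 implicants → 0000(✓)  0001(✓)  0011(✓)  1001(✓)  1010(✓)  1011(✓)  1110(✓)  1111(✓)
size-2^1 implicants → -001(✓)  -011(✓)  00-1(✓)  000-  1-10(✓)  1-11(✓)  10-1(✓)  101-(✓)  111-(✓)
size-2^2 implicants → -0-1  1-1-
Unchecked terms (primes): -0-1, 000-, 1-1-
Minterm coverage:
  m0 ⊆ 000- [E]
  m1 ⊆ -0-1,000-
  m3 ⊆ -0-1 [E]
  m9 ⊆ -0-1 [E]
  m14 ⊆ 1-1- [E]
E = {-0-1, 000-, 1-1-}

3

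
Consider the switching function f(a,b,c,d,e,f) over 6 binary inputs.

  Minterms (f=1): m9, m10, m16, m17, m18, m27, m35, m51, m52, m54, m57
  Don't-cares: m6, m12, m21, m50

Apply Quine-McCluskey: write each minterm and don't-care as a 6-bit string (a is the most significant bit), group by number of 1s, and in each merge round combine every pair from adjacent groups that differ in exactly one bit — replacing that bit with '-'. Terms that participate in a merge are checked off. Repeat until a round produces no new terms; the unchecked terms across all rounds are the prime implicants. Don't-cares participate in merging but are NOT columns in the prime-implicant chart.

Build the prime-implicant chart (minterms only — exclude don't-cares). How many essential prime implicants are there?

6

Round 0: 000110 001001 001010 001100 010000✓ 010001✓ 010010✓ 010101✓ 011011 100011✓ 110010✓ 110011✓ 110100✓ 110110✓ 111001
Round 1: -10010 010-01 0100-0 01000- 1-0011 110-10 11001- 1101-0
PIs = {-10010, 000110, 001001, 001010, 001100, 010-01, 0100-0, 01000-, 011011, 1-0011, 110-10, 11001-, 1101-0, 111001}
Coverage chart:
  m9: 001001 ←essential
  m10: 001010 ←essential
  m16: 0100-0,01000-
  m17: 010-01,01000-
  m18: -10010,0100-0
  m27: 011011 ←essential
  m35: 1-0011 ←essential
  m51: 1-0011,11001-
  m52: 1101-0 ←essential
  m54: 110-10,1101-0
  m57: 111001 ←essential
Essential: 001001, 001010, 011011, 1-0011, 1101-0, 111001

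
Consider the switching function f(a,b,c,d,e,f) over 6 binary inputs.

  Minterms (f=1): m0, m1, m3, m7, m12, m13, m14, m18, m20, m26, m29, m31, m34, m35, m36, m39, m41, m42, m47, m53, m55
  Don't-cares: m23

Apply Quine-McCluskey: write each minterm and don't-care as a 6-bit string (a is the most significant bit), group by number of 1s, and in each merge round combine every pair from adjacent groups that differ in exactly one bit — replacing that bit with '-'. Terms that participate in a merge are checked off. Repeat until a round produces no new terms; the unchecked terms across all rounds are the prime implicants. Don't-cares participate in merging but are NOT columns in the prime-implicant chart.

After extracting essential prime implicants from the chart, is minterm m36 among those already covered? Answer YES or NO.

size-2^0 implicants → 000000(✓)  000001(✓)  000011(✓)  000111(✓)  001100(✓)  001101(✓)  001110(✓)  010010(✓)  010100  010111(✓)  011010(✓)  011101(✓)  011111(✓)  100010(✓)  100011(✓)  100100  100111(✓)  101001  101010(✓)  101111(✓)  110101(✓)  110111(✓)
size-2^1 implicants → -00011(✓)  -00111(✓)  -10111(✓)  0-0111(✓)  0-1101  000-11(✓)  0000-1  00000-  0011-0  00110-  01-010  01-111  0111-1  1-0111(✓)  10-010  10-111  100-11(✓)  10001-  1101-1
size-2^2 implicants → --0111  -00-11
Unchecked terms (primes): --0111, -00-11, 0-1101, 0000-1, 00000-, 0011-0, 00110-, 01-010, 01-111, 010100, 0111-1, 10-010, 10-111, 10001-, 100100, 101001, 1101-1
Minterm coverage:
  m0 ⊆ 00000- [E]
  m1 ⊆ 0000-1,00000-
  m3 ⊆ -00-11,0000-1
  m7 ⊆ --0111,-00-11
  m12 ⊆ 0011-0,00110-
  m13 ⊆ 0-1101,00110-
  m14 ⊆ 0011-0 [E]
  m18 ⊆ 01-010 [E]
  m20 ⊆ 010100 [E]
  m26 ⊆ 01-010 [E]
  m29 ⊆ 0-1101,0111-1
  m31 ⊆ 01-111,0111-1
  m34 ⊆ 10-010,10001-
  m35 ⊆ -00-11,10001-
  m36 ⊆ 100100 [E]
  m39 ⊆ --0111,-00-11,10-111
  m41 ⊆ 101001 [E]
  m42 ⊆ 10-010 [E]
  m47 ⊆ 10-111 [E]
  m53 ⊆ 1101-1 [E]
  m55 ⊆ --0111,1101-1
E = {00000-, 0011-0, 01-010, 010100, 10-010, 10-111, 100100, 101001, 1101-1}

YES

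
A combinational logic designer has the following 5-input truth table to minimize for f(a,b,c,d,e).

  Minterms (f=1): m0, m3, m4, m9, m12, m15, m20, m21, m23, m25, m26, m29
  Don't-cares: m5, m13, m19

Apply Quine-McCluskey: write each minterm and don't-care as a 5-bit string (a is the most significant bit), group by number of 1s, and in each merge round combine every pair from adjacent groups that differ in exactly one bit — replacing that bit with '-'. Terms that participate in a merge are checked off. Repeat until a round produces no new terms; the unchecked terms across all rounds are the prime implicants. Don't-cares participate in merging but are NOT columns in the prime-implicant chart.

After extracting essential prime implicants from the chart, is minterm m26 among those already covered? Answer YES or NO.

YES

size-2^0 implicants → 00000(✓)  00011(✓)  00100(✓)  00101(✓)  01001(✓)  01100(✓)  01101(✓)  01111(✓)  10011(✓)  10100(✓)  10101(✓)  10111(✓)  11001(✓)  11010  11101(✓)
size-2^1 implicants → -0011  -0100(✓)  -0101(✓)  -1001(✓)  -1101(✓)  0-100(✓)  0-101(✓)  00-00  0010-(✓)  01-01(✓)  011-1  0110-(✓)  1-101(✓)  10-11  101-1  1010-(✓)  11-01(✓)
size-2^2 implicants → --101  -010-  -1-01  0-10-
Unchecked terms (primes): --101, -0011, -010-, -1-01, 0-10-, 00-00, 011-1, 10-11, 101-1, 11010
Minterm coverage:
  m0 ⊆ 00-00 [E]
  m3 ⊆ -0011 [E]
  m4 ⊆ -010-,0-10-,00-00
  m9 ⊆ -1-01 [E]
  m12 ⊆ 0-10- [E]
  m15 ⊆ 011-1 [E]
  m20 ⊆ -010- [E]
  m21 ⊆ --101,-010-,101-1
  m23 ⊆ 10-11,101-1
  m25 ⊆ -1-01 [E]
  m26 ⊆ 11010 [E]
  m29 ⊆ --101,-1-01
E = {-0011, -010-, -1-01, 0-10-, 00-00, 011-1, 11010}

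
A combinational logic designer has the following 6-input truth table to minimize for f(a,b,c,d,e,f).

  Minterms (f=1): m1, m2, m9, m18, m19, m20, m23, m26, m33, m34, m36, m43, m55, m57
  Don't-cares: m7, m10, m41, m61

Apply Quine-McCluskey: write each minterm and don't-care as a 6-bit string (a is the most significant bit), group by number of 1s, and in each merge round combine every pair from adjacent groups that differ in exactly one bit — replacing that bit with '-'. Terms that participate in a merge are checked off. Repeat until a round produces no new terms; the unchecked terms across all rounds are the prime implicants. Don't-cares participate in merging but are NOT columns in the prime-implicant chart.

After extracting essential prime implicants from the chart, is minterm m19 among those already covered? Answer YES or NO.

[col 0] 000001*, 000010*, 000111*, 001001*, 001010*, 010010*, 010011*, 010100, 010111*, 011010*, 100001*, 100010*, 100100, 101001*, 101011*, 110111*, 111001*, 111101*
[col 1] -00001*, -00010, -01001*, -10111, 0-0010*, 0-0111, 0-1010*, 00-001*, 00-010*, 01-010*, 010-11, 01001-, 1-1001, 10-001*, 1010-1, 111-01
[col 2] -0-001, 0--010
Prime implicants: -0-001, -00010, -10111, 0--010, 0-0111, 010-11, 01001-, 010100, 1-1001, 100100, 1010-1, 111-01
PI chart (minterm → PIs covering it):
  1 | -0-001  (sole → essential)
  2 | -00010,0--010
  9 | -0-001  (sole → essential)
  18 | 0--010,01001-
  19 | 010-11,01001-
  20 | 010100  (sole → essential)
  23 | -10111,0-0111,010-11
  26 | 0--010  (sole → essential)
  33 | -0-001  (sole → essential)
  34 | -00010  (sole → essential)
  36 | 100100  (sole → essential)
  43 | 1010-1  (sole → essential)
  55 | -10111  (sole → essential)
  57 | 1-1001,111-01
Essential prime implicants: -0-001, -00010, -10111, 0--010, 010100, 100100, 1010-1

NO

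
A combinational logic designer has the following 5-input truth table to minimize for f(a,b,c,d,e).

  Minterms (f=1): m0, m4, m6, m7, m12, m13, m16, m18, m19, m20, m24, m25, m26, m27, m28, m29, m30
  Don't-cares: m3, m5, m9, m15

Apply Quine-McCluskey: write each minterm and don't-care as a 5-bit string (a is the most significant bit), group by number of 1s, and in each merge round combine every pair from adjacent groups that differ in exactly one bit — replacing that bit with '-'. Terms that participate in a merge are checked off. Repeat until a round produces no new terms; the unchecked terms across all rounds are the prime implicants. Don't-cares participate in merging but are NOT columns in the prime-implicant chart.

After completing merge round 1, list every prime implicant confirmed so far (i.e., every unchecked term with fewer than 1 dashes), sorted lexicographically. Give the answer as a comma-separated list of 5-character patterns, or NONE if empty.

[col 0] 00000*, 00011*, 00100*, 00101*, 00110*, 00111*, 01001*, 01100*, 01101*, 01111*, 10000*, 10010*, 10011*, 10100*, 11000*, 11001*, 11010*, 11011*, 11100*, 11101*, 11110*
[col 1] -0000*, -0011, -0100*, -1001*, -1100*, -1101*, 0-100*, 0-101*, 0-111*, 00-00*, 00-11, 001-0*, 001-1*, 0010-*, 0011-*, 01-01*, 011-1*, 0110-*, 1-000*, 1-010*, 1-011*, 1-100*, 10-00*, 100-0*, 1001-*, 11-00*, 11-01*, 11-10*, 110-0*, 110-1*, 1100-*, 1101-*, 111-0*, 1110-*
[col 2] --100, -0-00, -1-01, -110-, 0-1-1, 0-10-, 001--, 1--00, 1-0-0, 1-01-, 11--0, 11-0-, 110--
Prime implicants: --100, -0-00, -0011, -1-01, -110-, 0-1-1, 0-10-, 00-11, 001--, 1--00, 1-0-0, 1-01-, 11--0, 11-0-, 110--

NONE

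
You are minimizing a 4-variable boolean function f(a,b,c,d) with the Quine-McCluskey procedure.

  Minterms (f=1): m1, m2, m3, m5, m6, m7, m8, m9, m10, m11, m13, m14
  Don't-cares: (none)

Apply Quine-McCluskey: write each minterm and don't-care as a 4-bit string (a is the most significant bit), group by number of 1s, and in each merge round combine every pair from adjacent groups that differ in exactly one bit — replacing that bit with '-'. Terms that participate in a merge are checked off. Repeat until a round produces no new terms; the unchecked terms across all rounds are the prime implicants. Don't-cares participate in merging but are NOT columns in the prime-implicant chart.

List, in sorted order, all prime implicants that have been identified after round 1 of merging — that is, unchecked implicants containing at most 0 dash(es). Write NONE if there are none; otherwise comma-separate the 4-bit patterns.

[col 0] 0001*, 0010*, 0011*, 0101*, 0110*, 0111*, 1000*, 1001*, 1010*, 1011*, 1101*, 1110*
[col 1] -001*, -010*, -011*, -101*, -110*, 0-01*, 0-10*, 0-11*, 00-1*, 001-*, 01-1*, 011-*, 1-01*, 1-10*, 10-0*, 10-1*, 100-*, 101-*
[col 2] --01, --10, -0-1, -01-, 0--1, 0-1-, 10--
Prime implicants: --01, --10, -0-1, -01-, 0--1, 0-1-, 10--

NONE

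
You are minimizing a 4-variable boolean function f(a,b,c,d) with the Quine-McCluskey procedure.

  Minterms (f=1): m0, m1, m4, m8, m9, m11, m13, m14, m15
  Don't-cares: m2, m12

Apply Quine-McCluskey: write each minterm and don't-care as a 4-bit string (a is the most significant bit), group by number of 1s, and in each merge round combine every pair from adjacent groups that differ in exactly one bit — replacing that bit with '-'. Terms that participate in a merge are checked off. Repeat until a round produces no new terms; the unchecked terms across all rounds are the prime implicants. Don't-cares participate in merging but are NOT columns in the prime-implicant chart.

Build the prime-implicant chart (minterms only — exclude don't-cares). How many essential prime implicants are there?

size-2^0 implicants → 0000(✓)  0001(✓)  0010(✓)  0100(✓)  1000(✓)  1001(✓)  1011(✓)  1100(✓)  1101(✓)  1110(✓)  1111(✓)
size-2^1 implicants → -000(✓)  -001(✓)  -100(✓)  0-00(✓)  00-0  000-(✓)  1-00(✓)  1-01(✓)  1-11(✓)  10-1(✓)  100-(✓)  11-0(✓)  11-1(✓)  110-(✓)  111-(✓)
size-2^2 implicants → --00  -00-  1--1  1-0-  11--
Unchecked terms (primes): --00, -00-, 00-0, 1--1, 1-0-, 11--
Minterm coverage:
  m0 ⊆ --00,-00-,00-0
  m1 ⊆ -00- [E]
  m4 ⊆ --00 [E]
  m8 ⊆ --00,-00-,1-0-
  m9 ⊆ -00-,1--1,1-0-
  m11 ⊆ 1--1 [E]
  m13 ⊆ 1--1,1-0-,11--
  m14 ⊆ 11-- [E]
  m15 ⊆ 1--1,11--
E = {--00, -00-, 1--1, 11--}

4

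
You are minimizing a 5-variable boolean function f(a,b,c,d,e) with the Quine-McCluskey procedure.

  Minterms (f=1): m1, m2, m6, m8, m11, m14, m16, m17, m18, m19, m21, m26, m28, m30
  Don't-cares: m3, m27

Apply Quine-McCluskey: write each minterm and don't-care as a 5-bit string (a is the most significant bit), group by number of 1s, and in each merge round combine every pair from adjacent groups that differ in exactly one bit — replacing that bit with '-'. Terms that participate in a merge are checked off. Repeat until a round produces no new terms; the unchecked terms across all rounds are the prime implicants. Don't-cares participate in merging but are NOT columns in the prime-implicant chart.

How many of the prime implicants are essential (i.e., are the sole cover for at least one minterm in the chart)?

size-2^0 implicants → 00001(✓)  00010(✓)  00011(✓)  00110(✓)  01000  01011(✓)  01110(✓)  10000(✓)  10001(✓)  10010(✓)  10011(✓)  10101(✓)  11010(✓)  11011(✓)  11100(✓)  11110(✓)
size-2^1 implicants → -0001(✓)  -0010(✓)  -0011(✓)  -1011(✓)  -1110  0-011(✓)  0-110  00-10  000-1(✓)  0001-(✓)  1-010(✓)  1-011(✓)  10-01  100-0(✓)  100-1(✓)  1000-(✓)  1001-(✓)  11-10  1101-(✓)  111-0
size-2^2 implicants → --011  -00-1  -001-  1-01-  100--
Unchecked terms (primes): --011, -00-1, -001-, -1110, 0-110, 00-10, 01000, 1-01-, 10-01, 100--, 11-10, 111-0
Minterm coverage:
  m1 ⊆ -00-1 [E]
  m2 ⊆ -001-,00-10
  m6 ⊆ 0-110,00-10
  m8 ⊆ 01000 [E]
  m11 ⊆ --011 [E]
  m14 ⊆ -1110,0-110
  m16 ⊆ 100-- [E]
  m17 ⊆ -00-1,10-01,100--
  m18 ⊆ -001-,1-01-,100--
  m19 ⊆ --011,-00-1,-001-,1-01-,100--
  m21 ⊆ 10-01 [E]
  m26 ⊆ 1-01-,11-10
  m28 ⊆ 111-0 [E]
  m30 ⊆ -1110,11-10,111-0
E = {--011, -00-1, 01000, 10-01, 100--, 111-0}

6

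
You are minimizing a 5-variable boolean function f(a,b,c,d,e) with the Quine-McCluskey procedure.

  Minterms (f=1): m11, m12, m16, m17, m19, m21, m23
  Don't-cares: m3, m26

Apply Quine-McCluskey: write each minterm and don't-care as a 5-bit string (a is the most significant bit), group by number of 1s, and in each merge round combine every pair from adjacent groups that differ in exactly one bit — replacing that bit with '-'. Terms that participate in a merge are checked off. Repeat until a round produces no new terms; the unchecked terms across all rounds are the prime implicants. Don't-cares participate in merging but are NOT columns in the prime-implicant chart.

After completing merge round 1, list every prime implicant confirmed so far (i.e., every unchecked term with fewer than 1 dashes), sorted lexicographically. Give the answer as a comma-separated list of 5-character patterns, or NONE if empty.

01100, 11010

Round 0: 00011✓ 01011✓ 01100 10000✓ 10001✓ 10011✓ 10101✓ 10111✓ 11010
Round 1: -0011 0-011 10-01✓ 10-11✓ 100-1✓ 1000- 101-1✓
Round 2: 10--1
PIs = {-0011, 0-011, 01100, 10--1, 1000-, 11010}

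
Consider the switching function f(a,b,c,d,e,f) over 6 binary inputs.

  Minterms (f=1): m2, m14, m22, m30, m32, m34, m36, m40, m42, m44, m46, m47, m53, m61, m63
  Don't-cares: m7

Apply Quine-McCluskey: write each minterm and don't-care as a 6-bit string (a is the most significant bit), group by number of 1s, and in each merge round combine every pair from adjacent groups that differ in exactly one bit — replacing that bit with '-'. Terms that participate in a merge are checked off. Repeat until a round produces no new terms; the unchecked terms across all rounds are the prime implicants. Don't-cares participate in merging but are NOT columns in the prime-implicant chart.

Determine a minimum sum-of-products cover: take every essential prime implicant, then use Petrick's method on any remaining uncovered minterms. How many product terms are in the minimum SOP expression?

7

size-2^0 implicants → 000010(✓)  000111  001110(✓)  010110(✓)  011110(✓)  100000(✓)  100010(✓)  100100(✓)  101000(✓)  101010(✓)  101100(✓)  101110(✓)  101111(✓)  110101(✓)  111101(✓)  111111(✓)
size-2^1 implicants → -00010  -01110  0-1110  01-110  1-1111  10-000(✓)  10-010(✓)  10-100(✓)  100-00(✓)  1000-0(✓)  101-00(✓)  101-10(✓)  1010-0(✓)  1011-0(✓)  10111-  11-101  1111-1
size-2^2 implicants → 10--00  10-0-0  101--0
Unchecked terms (primes): -00010, -01110, 0-1110, 000111, 01-110, 1-1111, 10--00, 10-0-0, 101--0, 10111-, 11-101, 1111-1
Minterm coverage:
  m2 ⊆ -00010 [E]
  m14 ⊆ -01110,0-1110
  m22 ⊆ 01-110 [E]
  m30 ⊆ 0-1110,01-110
  m32 ⊆ 10--00,10-0-0
  m34 ⊆ -00010,10-0-0
  m36 ⊆ 10--00 [E]
  m40 ⊆ 10--00,10-0-0,101--0
  m42 ⊆ 10-0-0,101--0
  m44 ⊆ 10--00,101--0
  m46 ⊆ -01110,101--0,10111-
  m47 ⊆ 1-1111,10111-
  m53 ⊆ 11-101 [E]
  m61 ⊆ 11-101,1111-1
  m63 ⊆ 1-1111,1111-1
E = {-00010, 01-110, 10--00, 11-101}
Petrick residual → -01110, 1-1111, 10-0-0
Cover = b'c'd'ef' + b'cdef' + a'bdef' + acdef + ab'e'f' + ab'd'f' + abde'f  |cover|=7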